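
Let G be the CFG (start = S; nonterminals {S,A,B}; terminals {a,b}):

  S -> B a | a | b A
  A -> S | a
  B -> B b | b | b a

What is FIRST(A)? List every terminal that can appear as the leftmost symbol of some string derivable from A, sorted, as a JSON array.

Compute FIRST by fixpoint:
[1]
  A via A→a: +{a}
  B via B→b: +{b}
  S via S→B a: +{b}
  S via S→a: +{a}
  S: {a,b}  A: {a}  B: {b}
[2]
  A via A→S: +{b}
  S: {a,b}  A: {a,b}  B: {b}
[3] — fixpoint
  S: {a,b}  A: {a,b}  B: {b}

FIRST(A) = ["a", "b"]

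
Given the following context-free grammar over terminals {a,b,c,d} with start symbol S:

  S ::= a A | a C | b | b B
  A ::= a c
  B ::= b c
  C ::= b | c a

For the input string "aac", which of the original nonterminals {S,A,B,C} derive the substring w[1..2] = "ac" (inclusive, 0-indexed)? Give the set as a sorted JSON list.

Convert to CNF:
  S -> T0 A | T0 C | T2 B | b
  A -> T0 T1
  B -> T2 T1
  C -> T1 T0 | b
  T0 -> a
  T1 -> c
  T2 -> b

Fill CYK table bottom-up — only the sub-triangle for w[1..2]:
  [1..1]={T0}  "a"  orig:{}
  [2..2]={T1}  "c"  orig:{}
  [1..2]={A}  "ac"

Original NTs in T[1,2] deriving "ac": ["A"]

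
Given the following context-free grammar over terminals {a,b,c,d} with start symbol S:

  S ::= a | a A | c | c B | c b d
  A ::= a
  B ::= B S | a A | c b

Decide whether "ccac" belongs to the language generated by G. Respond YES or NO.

Convert to CNF:
  S -> T0 A | T1 B | T1 X4 | a | c
  A -> a
  B -> B S | T0 A | T1 T2
  T0 -> a
  T1 -> c
  T2 -> b
  T3 -> d
  X4 -> T2 T3

CYK table (by increasing span):
  [0..0]={S,T1}  "c"  orig:{S}
  [1..1]={S,T1}  "c"  orig:{S}
  [2..2]={A,S,T0}  "a"  orig:{A,S}
  [3..3]={S,T1}  "c"  orig:{S}
  [0..1]=∅  "cc"
  [1..2]=∅  "ca"
  [2..3]=∅  "ac"
  [0..2]=∅  "cca"
  [1..3]=∅  "cac"
  [0..3]=∅  "ccac"

S ∉ T[0,3] ⇒ NO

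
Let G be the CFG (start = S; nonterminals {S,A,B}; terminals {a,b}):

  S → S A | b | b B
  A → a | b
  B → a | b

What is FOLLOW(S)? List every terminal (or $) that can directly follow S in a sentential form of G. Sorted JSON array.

FIRST sets, iterate to fixpoint:
iter 1:
  A via A→a: +{a}
  A via A→b: +{b}
  B via B→a: +{a}
  B via B→b: +{b}
  S via S→b: +{b}
  FIRST(S)={b}  FIRST(A)={a,b}  FIRST(B)={a,b}
iter 2: (no change)
  FIRST(S)={b}  FIRST(A)={a,b}  FIRST(B)={a,b}

FOLLOW iteration:
FOLLOW(S) := {$}
iter 1:
  S→S A: FOLLOW(S) ⊇ FIRST(A) = {a,b}; new: +{a,b}
  S→S A: FOLLOW(A) ⊇ FOLLOW(S) ⊇ {$,a,b}; new: +{$,a,b}
  S→b B: FOLLOW(B) ⊇ FOLLOW(S) ⊇ {$,a,b}; new: +{$,a,b}
  S: {$,a,b}  A: {$,a,b}  B: {$,a,b}
iter 2: (no change)
  S: {$,a,b}  A: {$,a,b}  B: {$,a,b}

FOLLOW(S) = ["$", "a", "b"]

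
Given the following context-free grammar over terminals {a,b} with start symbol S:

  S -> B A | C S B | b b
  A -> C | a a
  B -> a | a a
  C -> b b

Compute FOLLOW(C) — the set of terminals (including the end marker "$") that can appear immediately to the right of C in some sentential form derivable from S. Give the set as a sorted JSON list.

FIRST sets, iterate to fixpoint:
pass 1:
  A via A→a a: +{a}
  B via B→a: +{a}
  C via C→b b: +{b}
  S via S→B A: +{a}
  S via S→C S B: +{b}
  S: {a,b}  A: {a}  B: {a}  C: {b}
pass 2:
  A via A→C: +{b}
  S: {a,b}  A: {a,b}  B: {a}  C: {b}
pass 3: (no change)
  S: {a,b}  A: {a,b}  B: {a}  C: {b}

FOLLOW iteration:
initialize: $ ∈ FOLLOW(S)
iter 1:
  S→B A: FOLLOW(B) ⊇ FIRST(A) = {a,b}; new: +{a,b}
  S→B A: FOLLOW(A) ⊇ FOLLOW(S) ⊇ {$}; new: +{$}
  S→C S B: FOLLOW(C) ⊇ FIRST(S) = {a,b}; new: +{a,b}
  S→C S B: FOLLOW(S) ⊇ FIRST(B) = {a}; new: +{a}
  S→C S B: FOLLOW(B) ⊇ FOLLOW(S) ⊇ {$,a}; new: +{$}
  FOLLOW[S]={$,a}  FOLLOW[A]={$}  FOLLOW[B]={$,a,b}  FOLLOW[C]={a,b}
iter 2:
  A→C: FOLLOW(C) ⊇ FOLLOW(A) ⊇ {$}; new: +{$}
  S→B A: FOLLOW(A) ⊇ FOLLOW(S) ⊇ {$,a}; new: +{a}
  FOLLOW[S]={$,a}  FOLLOW[A]={$,a}  FOLLOW[B]={$,a,b}  FOLLOW[C]={$,a,b}
iter 3: (stable)
  FOLLOW[S]={$,a}  FOLLOW[A]={$,a}  FOLLOW[B]={$,a,b}  FOLLOW[C]={$,a,b}

FOLLOW(C) = ["$", "a", "b"]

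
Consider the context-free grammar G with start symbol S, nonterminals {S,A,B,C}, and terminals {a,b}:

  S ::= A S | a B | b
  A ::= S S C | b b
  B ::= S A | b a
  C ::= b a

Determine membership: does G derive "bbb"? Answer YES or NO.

CNF form of G:
  S -> A S | T1 B | b
  A -> S X2 | T0 T0
  B -> S A | T0 T1
  C -> T0 T1
  T0 -> b
  T1 -> a
  X2 -> S C

CYK table (by increasing span):
  cell(0,0) b: {S,T0}  orig:{S}
  cell(1,1) b: {S,T0}  orig:{S}
  cell(2,2) b: {S,T0}  orig:{S}
  cell(0,1) bb: {A}
  cell(1,2) bb: {A}
  cell(0,2) bbb: {B,S}

S ∈ T[0,2] ⇒ YES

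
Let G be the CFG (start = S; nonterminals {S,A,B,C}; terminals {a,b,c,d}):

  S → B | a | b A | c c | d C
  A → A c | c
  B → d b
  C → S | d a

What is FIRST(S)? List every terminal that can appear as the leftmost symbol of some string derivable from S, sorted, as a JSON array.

FIRST sets, iterate to fixpoint:
[1]
  A via A→c: +{c}
  B via B→d b: +{d}
  C via C→d a: +{d}
  S via S→B: +{d}
  S via S→a: +{a}
  S via S→b A: +{b}
  S via S→c c: +{c}
  FIRST(S)={a,b,c,d}  FIRST(A)={c}  FIRST(B)={d}  FIRST(C)={d}
[2]
  C via C→S: +{a,b,c}
  FIRST(S)={a,b,c,d}  FIRST(A)={c}  FIRST(B)={d}  FIRST(C)={a,b,c,d}
[3] — fixpoint
  FIRST(S)={a,b,c,d}  FIRST(A)={c}  FIRST(B)={d}  FIRST(C)={a,b,c,d}

FIRST(S) = ["a", "b", "c", "d"]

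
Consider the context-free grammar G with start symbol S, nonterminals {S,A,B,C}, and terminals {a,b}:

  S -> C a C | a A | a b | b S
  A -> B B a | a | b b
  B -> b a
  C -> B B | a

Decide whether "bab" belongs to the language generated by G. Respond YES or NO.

CNF form of G:
  S -> C X3 | T0 A | T0 T1 | T1 S
  A -> B X2 | T1 T1 | a
  B -> T1 T0
  C -> B B | a
  T0 -> a
  T1 -> b
  X2 -> B T0
  X3 -> T0 C

CYK table (by increasing span):
  T[0,0] 'b' = {T1}  orig:{}
  T[1,1] 'a' = {A,C,T0}  orig:{A,C}
  T[2,2] 'b' = {T1}  orig:{}
  T[0,1] 'ba' = {B}
  T[1,2] 'ab' = {S}
  T[0,2] 'bab' = {S}

S ∈ T[0,2] ⇒ YES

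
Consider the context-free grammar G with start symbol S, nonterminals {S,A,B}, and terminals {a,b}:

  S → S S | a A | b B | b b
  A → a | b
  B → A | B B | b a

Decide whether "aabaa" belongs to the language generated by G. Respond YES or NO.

CNF form of G:
  S -> S S | T0 B | T0 T0 | T1 A
  A -> a | b
  B -> B B | T0 T1 | a | b
  T0 -> b
  T1 -> a

CYK fill:
  cell(0,0) a: {A,B,T1}  orig:{A,B}
  cell(1,1) a: {A,B,T1}  orig:{A,B}
  cell(2,2) b: {A,B,T0}  orig:{A,B}
  cell(3,3) a: {A,B,T1}  orig:{A,B}
  cell(4,4) a: {A,B,T1}  orig:{A,B}
  cell(0,1) aa: {B,S}
  cell(1,2) ab: {B,S}
  cell(2,3) ba: {B,S}
  cell(3,4) aa: {B,S}
  cell(0,2) aab: {B}
  cell(1,3) aba: {B}
  cell(2,4) baa: {B,S}
  cell(0,3) aaba: {B,S}
  cell(1,4) abaa: {B,S}
  cell(0,4) aabaa: {B,S}

S ∈ T[0,4] ⇒ YES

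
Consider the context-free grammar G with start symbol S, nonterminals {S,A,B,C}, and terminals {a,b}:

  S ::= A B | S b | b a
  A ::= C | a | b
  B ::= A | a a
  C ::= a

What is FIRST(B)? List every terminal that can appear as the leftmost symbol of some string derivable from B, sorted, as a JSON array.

Compute FIRST by fixpoint:
[1]
  A via A→a: +{a}
  A via A→b: +{b}
  B via B→A: +{a,b}
  C via C→a: +{a}
  S via S→A B: +{a,b}
  S: {a,b}  A: {a,b}  B: {a,b}  C: {a}
[2] (stable)
  S: {a,b}  A: {a,b}  B: {a,b}  C: {a}

FIRST(B) = ["a", "b"]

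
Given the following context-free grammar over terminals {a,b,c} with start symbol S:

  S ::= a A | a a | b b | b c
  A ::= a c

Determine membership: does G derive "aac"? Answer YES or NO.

CNF form of G:
  S -> T0 A | T0 T0 | T2 T1 | T2 T2
  A -> T0 T1
  T0 -> a
  T1 -> c
  T2 -> b

CYK fill:
  T[0,0] 'a' = {T0}  orig:{}
  T[1,1] 'a' = {T0}  orig:{}
  T[2,2] 'c' = {T1}  orig:{}
  T[0,1] 'aa' = {S}
  T[1,2] 'ac' = {A}
  T[0,2] 'aac' = {S}

S ∈ T[0,2] ⇒ YES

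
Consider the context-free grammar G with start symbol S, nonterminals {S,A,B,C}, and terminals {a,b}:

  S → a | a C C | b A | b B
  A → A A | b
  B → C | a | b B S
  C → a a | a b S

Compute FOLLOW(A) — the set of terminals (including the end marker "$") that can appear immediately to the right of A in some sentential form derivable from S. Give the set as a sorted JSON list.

Compute FIRST by fixpoint:
iter 1:
  A via A→b: +{b}
  B via B→a: +{a}
  B via B→b B S: +{b}
  C via C→a a: +{a}
  S via S→a: +{a}
  S via S→b A: +{b}
  S: {a,b}  A: {b}  B: {a,b}  C: {a}
iter 2: (stable)
  S: {a,b}  A: {b}  B: {a,b}  C: {a}

Compute FOLLOW by fixpoint:
seed FOLLOW(S) with $
pass 1:
  A→A A: FOLLOW(A) ⊇ FIRST(A) = {b}; new: +{b}
  B→b B S: FOLLOW(B) ⊇ FIRST(S) = {a,b}; new: +{a,b}
  B→b B S: FOLLOW(S) ⊇ FOLLOW(B) ⊇ {a,b}; new: +{a,b}
  S→a C C: FOLLOW(C) ⊇ FIRST(C) = {a}; new: +{a}
  S→a C C: FOLLOW(C) ⊇ FOLLOW(S) ⊇ {$,a,b}; new: +{$,b}
  S→b A: FOLLOW(A) ⊇ FOLLOW(S) ⊇ {$,a,b}; new: +{$,a}
  S→b B: FOLLOW(B) ⊇ FOLLOW(S) ⊇ {$,a,b}; new: +{$}
  FOLLOW(S)={$,a,b}  FOLLOW(A)={$,a,b}  FOLLOW(B)={$,a,b}  FOLLOW(C)={$,a,b}
pass 2: (stable)
  FOLLOW(S)={$,a,b}  FOLLOW(A)={$,a,b}  FOLLOW(B)={$,a,b}  FOLLOW(C)={$,a,b}

FOLLOW(A) = ["$", "a", "b"]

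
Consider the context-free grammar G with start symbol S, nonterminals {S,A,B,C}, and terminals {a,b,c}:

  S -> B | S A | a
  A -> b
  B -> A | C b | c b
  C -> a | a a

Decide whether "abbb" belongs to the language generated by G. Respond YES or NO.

CNF form of G:
  S -> C T0 | S A | T1 T0 | a | b
  A -> b
  B -> C T0 | T1 T0 | b
  C -> T2 T2 | a
  T0 -> b
  T1 -> c
  T2 -> a

Fill CYK table bottom-up:
  T[0,0] 'a' = {C,S,T2}  orig:{C,S}
  T[1,1] 'b' = {A,B,S,T0}  orig:{A,B,S}
  T[2,2] 'b' = {A,B,S,T0}  orig:{A,B,S}
  T[3,3] 'b' = {A,B,S,T0}  orig:{A,B,S}
  T[0,1] 'ab' = {B,S}
  T[1,2] 'bb' = {S}
  T[2,3] 'bb' = {S}
  T[0,2] 'abb' = {S}
  T[1,3] 'bbb' = {S}
  T[0,3] 'abbb' = {S}

S ∈ T[0,3] ⇒ YES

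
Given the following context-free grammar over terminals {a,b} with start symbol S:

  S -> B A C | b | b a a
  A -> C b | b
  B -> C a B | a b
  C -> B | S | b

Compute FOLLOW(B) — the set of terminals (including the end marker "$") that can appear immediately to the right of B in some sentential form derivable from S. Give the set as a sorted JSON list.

Compute FIRST by fixpoint:
pass 1:
  A via A→b: +{b}
  B via B→a b: +{a}
  C via C→B: +{a}
  C via C→b: +{b}
  S via S→B A C: +{a}
  S via S→b: +{b}
  FIRST[S]={a,b}  FIRST[A]={b}  FIRST[B]={a}  FIRST[C]={a,b}
pass 2:
  A via A→C b: +{a}
  B via B→C a B: +{b}
  FIRST[S]={a,b}  FIRST[A]={a,b}  FIRST[B]={a,b}  FIRST[C]={a,b}
pass 3: done
  FIRST[S]={a,b}  FIRST[A]={a,b}  FIRST[B]={a,b}  FIRST[C]={a,b}

FOLLOW sets:
seed FOLLOW(S) with $
pass 1:
  A→C b: FOLLOW(C) ⊇ FIRST(b) = {b}; new: +{b}
  B→C a B: FOLLOW(C) ⊇ FIRST(a) = {a}; new: +{a}
  C→B: FOLLOW(B) ⊇ FOLLOW(C) ⊇ {a,b}; new: +{a,b}
  C→S: FOLLOW(S) ⊇ FOLLOW(C) ⊇ {a,b}; new: +{a,b}
  S→B A C: FOLLOW(A) ⊇ FIRST(C) = {a,b}; new: +{a,b}
  S→B A C: FOLLOW(C) ⊇ FOLLOW(S) ⊇ {$,a,b}; new: +{$}
  FOLLOW(S)={$,a,b}  FOLLOW(A)={a,b}  FOLLOW(B)={a,b}  FOLLOW(C)={$,a,b}
pass 2:
  C→B: FOLLOW(B) ⊇ FOLLOW(C) ⊇ {$,a,b}; new: +{$}
  FOLLOW(S)={$,a,b}  FOLLOW(A)={a,b}  FOLLOW(B)={$,a,b}  FOLLOW(C)={$,a,b}
pass 3: (no change)
  FOLLOW(S)={$,a,b}  FOLLOW(A)={a,b}  FOLLOW(B)={$,a,b}  FOLLOW(C)={$,a,b}

FOLLOW(B) = ["$", "a", "b"]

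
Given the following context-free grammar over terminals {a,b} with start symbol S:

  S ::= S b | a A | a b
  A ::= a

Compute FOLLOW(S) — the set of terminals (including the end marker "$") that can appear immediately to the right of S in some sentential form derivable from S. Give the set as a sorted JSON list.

FIRST sets, iterate to fixpoint:
iter 1:
  A via A→a: +{a}
  S via S→a A: +{a}
  S: {a}  A: {a}
iter 2: (stable)
  S: {a}  A: {a}

FOLLOW iteration:
seed FOLLOW(S) with $
iter 1:
  S→S b: FOLLOW(S) ⊇ FIRST(b) = {b}; new: +{b}
  S→a A: FOLLOW(A) ⊇ FOLLOW(S) ⊇ {$,b}; new: +{$,b}
  FOLLOW(S)={$,b}  FOLLOW(A)={$,b}
iter 2: — fixpoint
  FOLLOW(S)={$,b}  FOLLOW(A)={$,b}

FOLLOW(S) = ["$", "b"]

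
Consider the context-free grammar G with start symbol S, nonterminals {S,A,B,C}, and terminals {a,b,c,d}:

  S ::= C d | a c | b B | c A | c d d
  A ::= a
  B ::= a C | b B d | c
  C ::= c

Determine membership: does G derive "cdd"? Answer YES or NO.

Convert to CNF:
  S -> C T2 | T0 T3 | T1 B | T3 A | T3 X5
  A -> a
  B -> T0 C | T1 X4 | c
  C -> c
  T0 -> a
  T1 -> b
  T2 -> d
  T3 -> c
  X4 -> B T2
  X5 -> T2 T2

CYK fill:
  cell(0,0) c: {B,C,T3}  orig:{B,C}
  cell(1,1) d: {T2}  orig:{}
  cell(2,2) d: {T2}  orig:{}
  cell(0,1) cd: {S,X4}  orig:{S}
  cell(1,2) dd: {X5}  orig:{}
  cell(0,2) cdd: {S}

S ∈ T[0,2] ⇒ YES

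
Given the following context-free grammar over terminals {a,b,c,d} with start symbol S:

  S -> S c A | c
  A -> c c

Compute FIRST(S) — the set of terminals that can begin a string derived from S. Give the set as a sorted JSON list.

Compute FIRST by fixpoint:
pass 1:
  A via A→c c: +{c}
  S via S→c: +{c}
  FIRST[S]={c}  FIRST[A]={c}
pass 2: — fixpoint
  FIRST[S]={c}  FIRST[A]={c}

FIRST(S) = ["c"]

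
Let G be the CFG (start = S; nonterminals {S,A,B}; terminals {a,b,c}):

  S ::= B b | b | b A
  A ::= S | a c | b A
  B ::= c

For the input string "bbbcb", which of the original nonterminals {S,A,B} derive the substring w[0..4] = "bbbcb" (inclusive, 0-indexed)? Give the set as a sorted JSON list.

CNF form of G:
  S -> B T0 | T0 A | b
  A -> B T0 | T0 A | T1 T2 | b
  B -> c
  T0 -> b
  T1 -> a
  T2 -> c

CYK table (by increasing span), restricted to cells inside w[0..4]:
  [0..0]={A,S,T0}  "b"  orig:{A,S}
  [1..1]={A,S,T0}  "b"  orig:{A,S}
  [2..2]={A,S,T0}  "b"  orig:{A,S}
  [3..3]={B,T2}  "c"  orig:{B}
  [4..4]={A,S,T0}  "b"  orig:{A,S}
  [0..1]={A,S}  "bb"
  [1..2]={A,S}  "bb"
  [2..3]=∅  "bc"
  [3..4]={A,S}  "cb"
  [0..2]={A,S}  "bbb"
  [1..3]=∅  "bbc"
  [2..4]={A,S}  "bcb"
  [0..3]=∅  "bbbc"
  [1..4]={A,S}  "bbcb"
  [0..4]={A,S}  "bbbcb"

Original NTs in T[0,4] deriving "bbbcb": ["A", "S"]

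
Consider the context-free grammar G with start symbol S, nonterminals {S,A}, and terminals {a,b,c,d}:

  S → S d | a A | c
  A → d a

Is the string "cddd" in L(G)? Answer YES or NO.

CNF form of G:
  S -> S T0 | T1 A | c
  A -> T0 T1
  T0 -> d
  T1 -> a

CYK table (by increasing span):
  T[0,0] 'c' = {S}
  T[1,1] 'd' = {T0}  orig:{}
  T[2,2] 'd' = {T0}  orig:{}
  T[3,3] 'd' = {T0}  orig:{}
  T[0,1] 'cd' = {S}
  T[1,2] 'dd' = ∅
  T[2,3] 'dd' = ∅
  T[0,2] 'cdd' = {S}
  T[1,3] 'ddd' = ∅
  T[0,3] 'cddd' = {S}

S ∈ T[0,3] ⇒ YES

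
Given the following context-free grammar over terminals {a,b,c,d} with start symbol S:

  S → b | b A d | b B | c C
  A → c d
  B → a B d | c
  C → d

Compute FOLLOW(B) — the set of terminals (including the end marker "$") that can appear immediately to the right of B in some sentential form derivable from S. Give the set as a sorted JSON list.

Compute FIRST by fixpoint:
round 1:
  A via A→c d: +{c}
  B via B→a B d: +{a}
  B via B→c: +{c}
  C via C→d: +{d}
  S via S→b: +{b}
  S via S→c C: +{c}
  S: {b,c}  A: {c}  B: {a,c}  C: {d}
round 2: (no change)
  S: {b,c}  A: {c}  B: {a,c}  C: {d}

FOLLOW iteration:
seed FOLLOW(S) with $
pass 1:
  B→a B d: FOLLOW(B) ⊇ FIRST(d) = {d}; new: +{d}
  S→b A d: FOLLOW(A) ⊇ FIRST(d) = {d}; new: +{d}
  S→b B: FOLLOW(B) ⊇ FOLLOW(S) ⊇ {$}; new: +{$}
  S→c C: FOLLOW(C) ⊇ FOLLOW(S) ⊇ {$}; new: +{$}
  FOLLOW(S)={$}  FOLLOW(A)={d}  FOLLOW(B)={$,d}  FOLLOW(C)={$}
pass 2: (stable)
  FOLLOW(S)={$}  FOLLOW(A)={d}  FOLLOW(B)={$,d}  FOLLOW(C)={$}

FOLLOW(B) = ["$", "d"]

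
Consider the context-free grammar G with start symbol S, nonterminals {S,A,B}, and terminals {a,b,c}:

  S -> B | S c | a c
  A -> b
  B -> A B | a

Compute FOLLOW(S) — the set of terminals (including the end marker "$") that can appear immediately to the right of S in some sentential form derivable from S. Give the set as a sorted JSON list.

Compute FIRST by fixpoint:
iter 1:
  A via A→b: +{b}
  B via B→A B: +{b}
  B via B→a: +{a}
  S via S→B: +{a,b}
  FIRST[S]={a,b}  FIRST[A]={b}  FIRST[B]={a,b}
iter 2: (stable)
  FIRST[S]={a,b}  FIRST[A]={b}  FIRST[B]={a,b}

FOLLOW iteration:
seed FOLLOW(S) with $
round 1:
  B→A B: FOLLOW(A) ⊇ FIRST(B) = {a,b}; new: +{a,b}
  S→B: FOLLOW(B) ⊇ FOLLOW(S) ⊇ {$}; new: +{$}
  S→S c: FOLLOW(S) ⊇ FIRST(c) = {c}; new: +{c}
  FOLLOW(S)={$,c}  FOLLOW(A)={a,b}  FOLLOW(B)={$}
round 2:
  S→B: FOLLOW(B) ⊇ FOLLOW(S) ⊇ {$,c}; new: +{c}
  FOLLOW(S)={$,c}  FOLLOW(A)={a,b}  FOLLOW(B)={$,c}
round 3: done
  FOLLOW(S)={$,c}  FOLLOW(A)={a,b}  FOLLOW(B)={$,c}

FOLLOW(S) = ["$", "c"]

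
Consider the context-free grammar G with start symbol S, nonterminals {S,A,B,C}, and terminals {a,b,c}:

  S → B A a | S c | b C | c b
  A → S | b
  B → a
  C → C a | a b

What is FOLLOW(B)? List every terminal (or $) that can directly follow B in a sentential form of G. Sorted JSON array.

FIRST sets, iterate to fixpoint:
iter 1:
  A via A→b: +{b}
  B via B→a: +{a}
  C via C→a b: +{a}
  S via S→B A a: +{a}
  S via S→b C: +{b}
  S via S→c b: +{c}
  S: {a,b,c}  A: {b}  B: {a}  C: {a}
iter 2:
  A via A→S: +{a,c}
  S: {a,b,c}  A: {a,b,c}  B: {a}  C: {a}
iter 3: (no change)
  S: {a,b,c}  A: {a,b,c}  B: {a}  C: {a}

Compute FOLLOW by fixpoint:
seed FOLLOW(S) with $
round 1:
  C→C a: FOLLOW(C) ⊇ FIRST(a) = {a}; new: +{a}
  S→B A a: FOLLOW(B) ⊇ FIRST(A) = {a,b,c}; new: +{a,b,c}
  S→B A a: FOLLOW(A) ⊇ FIRST(a) = {a}; new: +{a}
  S→S c: FOLLOW(S) ⊇ FIRST(c) = {c}; new: +{c}
  S→b C: FOLLOW(C) ⊇ FOLLOW(S) ⊇ {$,c}; new: +{$,c}
  S: {$,c}  A: {a}  B: {a,b,c}  C: {$,a,c}
round 2:
  A→S: FOLLOW(S) ⊇ FOLLOW(A) ⊇ {a}; new: +{a}
  S: {$,a,c}  A: {a}  B: {a,b,c}  C: {$,a,c}
round 3: — fixpoint
  S: {$,a,c}  A: {a}  B: {a,b,c}  C: {$,a,c}

FOLLOW(B) = ["a", "b", "c"]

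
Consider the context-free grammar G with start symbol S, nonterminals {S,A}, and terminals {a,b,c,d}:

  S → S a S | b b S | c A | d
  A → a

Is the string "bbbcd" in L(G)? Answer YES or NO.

CNF form of G:
  S -> S X3 | T1 X4 | T2 A | d
  A -> a
  T0 -> a
  T1 -> b
  T2 -> c
  X3 -> T0 S
  X4 -> T1 S

CYK table (by increasing span):
  [0..0]={T1}  "b"  orig:{}
  [1..1]={T1}  "b"  orig:{}
  [2..2]={T1}  "b"  orig:{}
  [3..3]={T2}  "c"  orig:{}
  [4..4]={S}  "d"
  [0..1]=∅  "bb"
  [1..2]=∅  "bb"
  [2..3]=∅  "bc"
  [3..4]=∅  "cd"
  [0..2]=∅  "bbb"
  [1..3]=∅  "bbc"
  [2..4]=∅  "bcd"
  [0..3]=∅  "bbbc"
  [1..4]=∅  "bbcd"
  [0..4]=∅  "bbbcd"

S ∉ T[0,4] ⇒ NO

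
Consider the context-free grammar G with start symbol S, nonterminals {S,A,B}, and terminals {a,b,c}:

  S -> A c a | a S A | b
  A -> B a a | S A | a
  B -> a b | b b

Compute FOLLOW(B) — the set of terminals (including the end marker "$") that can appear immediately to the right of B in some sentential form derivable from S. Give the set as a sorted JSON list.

FIRST iteration:
iter 1:
  A via A→a: +{a}
  B via B→a b: +{a}
  B via B→b b: +{b}
  S via S→A c a: +{a}
  S via S→b: +{b}
  FIRST[S]={a,b}  FIRST[A]={a}  FIRST[B]={a,b}
iter 2:
  A via A→B a a: +{b}
  FIRST[S]={a,b}  FIRST[A]={a,b}  FIRST[B]={a,b}
iter 3: (no change)
  FIRST[S]={a,b}  FIRST[A]={a,b}  FIRST[B]={a,b}

Compute FOLLOW by fixpoint:
FOLLOW(S) := {$}
iter 1:
  A→B a a: FOLLOW(B) ⊇ FIRST(a) = {a}; new: +{a}
  A→S A: FOLLOW(S) ⊇ FIRST(A) = {a,b}; new: +{a,b}
  S→A c a: FOLLOW(A) ⊇ FIRST(c) = {c}; new: +{c}
  S→a S A: FOLLOW(A) ⊇ FOLLOW(S) ⊇ {$,a,b}; new: +{$,a,b}
  FOLLOW[S]={$,a,b}  FOLLOW[A]={$,a,b,c}  FOLLOW[B]={a}
iter 2: — fixpoint
  FOLLOW[S]={$,a,b}  FOLLOW[A]={$,a,b,c}  FOLLOW[B]={a}

FOLLOW(B) = ["a"]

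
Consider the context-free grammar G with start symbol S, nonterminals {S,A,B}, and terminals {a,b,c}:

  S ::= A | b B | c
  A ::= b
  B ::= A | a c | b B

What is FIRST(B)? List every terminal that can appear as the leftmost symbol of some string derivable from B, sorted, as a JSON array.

Compute FIRST by fixpoint:
[1]
  A via A→b: +{b}
  B via B→A: +{b}
  B via B→a c: +{a}
  S via S→A: +{b}
  S via S→c: +{c}
  S: {b,c}  A: {b}  B: {a,b}
[2] (stable)
  S: {b,c}  A: {b}  B: {a,b}

FIRST(B) = ["a", "b"]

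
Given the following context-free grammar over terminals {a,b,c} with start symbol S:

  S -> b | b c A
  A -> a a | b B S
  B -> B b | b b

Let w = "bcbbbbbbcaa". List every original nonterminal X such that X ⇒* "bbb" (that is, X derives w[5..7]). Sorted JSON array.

CNF form of G:
  S -> T1 X4 | b
  A -> T0 T0 | T1 X3
  B -> B T1 | T1 T1
  T0 -> a
  T1 -> b
  T2 -> c
  X3 -> B S
  X4 -> T2 A

Fill CYK table bottom-up, restricted to cells inside w[5..7]:
  T[5,5] 'b' = {S,T1}  orig:{S}
  T[6,6] 'b' = {S,T1}  orig:{S}
  T[7,7] 'b' = {S,T1}  orig:{S}
  T[5,6] 'bb' = {B}
  T[6,7] 'bb' = {B}
  T[5,7] 'bbb' = {B,X3}  orig:{B}

Original NTs in T[5,7] deriving "bbb": ["B"]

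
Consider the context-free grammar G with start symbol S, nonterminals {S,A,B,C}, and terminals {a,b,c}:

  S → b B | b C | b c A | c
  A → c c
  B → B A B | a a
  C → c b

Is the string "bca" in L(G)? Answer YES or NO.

CNF form of G:
  S -> T2 B | T2 C | T2 X4 | c
  A -> T0 T0
  B -> B X3 | T1 T1
  C -> T0 T2
  T0 -> c
  T1 -> a
  T2 -> b
  X3 -> A B
  X4 -> T0 A

Fill CYK table bottom-up:
  T[0,0] 'b' = {T2}  orig:{}
  T[1,1] 'c' = {S,T0}  orig:{S}
  T[2,2] 'a' = {T1}  orig:{}
  T[0,1] 'bc' = ∅
  T[1,2] 'ca' = ∅
  T[0,2] 'bca' = ∅

S ∉ T[0,2] ⇒ NO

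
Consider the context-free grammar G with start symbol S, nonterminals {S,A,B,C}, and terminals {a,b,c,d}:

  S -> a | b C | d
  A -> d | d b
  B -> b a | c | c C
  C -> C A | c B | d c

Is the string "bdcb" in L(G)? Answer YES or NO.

CNF form of G:
  S -> T1 C | a | d
  A -> T0 T1 | d
  B -> T1 T2 | T3 C | c
  C -> C A | T0 T3 | T3 B
  T0 -> d
  T1 -> b
  T2 -> a
  T3 -> c

CYK fill:
  [0..0]={T1}  "b"  orig:{}
  [1..1]={A,S,T0}  "d"  orig:{A,S}
  [2..2]={B,T3}  "c"  orig:{B}
  [3..3]={T1}  "b"  orig:{}
  [0..1]=∅  "bd"
  [1..2]={C}  "dc"
  [2..3]=∅  "cb"
  [0..2]={S}  "bdc"
  [1..3]=∅  "dcb"
  [0..3]=∅  "bdcb"

S ∉ T[0,3] ⇒ NO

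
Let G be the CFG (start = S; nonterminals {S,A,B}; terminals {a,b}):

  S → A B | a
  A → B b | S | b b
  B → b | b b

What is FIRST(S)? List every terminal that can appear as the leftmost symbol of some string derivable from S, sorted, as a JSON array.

FIRST sets, iterate to fixpoint:
round 1:
  A via A→b b: +{b}
  B via B→b: +{b}
  S via S→A B: +{b}
  S via S→a: +{a}
  FIRST(S)={a,b}  FIRST(A)={b}  FIRST(B)={b}
round 2:
  A via A→S: +{a}
  FIRST(S)={a,b}  FIRST(A)={a,b}  FIRST(B)={b}
round 3: (no change)
  FIRST(S)={a,b}  FIRST(A)={a,b}  FIRST(B)={b}

FIRST(S) = ["a", "b"]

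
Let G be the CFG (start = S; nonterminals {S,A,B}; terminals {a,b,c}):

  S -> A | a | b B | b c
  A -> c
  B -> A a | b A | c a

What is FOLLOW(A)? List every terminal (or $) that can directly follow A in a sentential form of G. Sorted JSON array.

FIRST iteration:
pass 1:
  A via A→c: +{c}
  B via B→A a: +{c}
  B via B→b A: +{b}
  S via S→A: +{c}
  S via S→a: +{a}
  S via S→b B: +{b}
  FIRST(S)={a,b,c}  FIRST(A)={c}  FIRST(B)={b,c}
pass 2: (no change)
  FIRST(S)={a,b,c}  FIRST(A)={c}  FIRST(B)={b,c}

FOLLOW sets:
seed FOLLOW(S) with $
iter 1:
  B→A a: FOLLOW(A) ⊇ FIRST(a) = {a}; new: +{a}
  S→A: FOLLOW(A) ⊇ FOLLOW(S) ⊇ {$}; new: +{$}
  S→b B: FOLLOW(B) ⊇ FOLLOW(S) ⊇ {$}; new: +{$}
  S: {$}  A: {$,a}  B: {$}
iter 2: (no change)
  S: {$}  A: {$,a}  B: {$}

FOLLOW(A) = ["$", "a"]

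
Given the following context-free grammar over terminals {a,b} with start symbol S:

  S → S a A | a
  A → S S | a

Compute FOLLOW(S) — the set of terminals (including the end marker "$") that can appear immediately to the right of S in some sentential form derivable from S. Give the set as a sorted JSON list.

FIRST sets, iterate to fixpoint:
iter 1:
  A via A→a: +{a}
  S via S→a: +{a}
  FIRST[S]={a}  FIRST[A]={a}
iter 2: — fixpoint
  FIRST[S]={a}  FIRST[A]={a}

Compute FOLLOW by fixpoint:
FOLLOW(S) := {$}
iter 1:
  A→S S: FOLLOW(S) ⊇ FIRST(S) = {a}; new: +{a}
  S→S a A: FOLLOW(A) ⊇ FOLLOW(S) ⊇ {$,a}; new: +{$,a}
  FOLLOW(S)={$,a}  FOLLOW(A)={$,a}
iter 2: done
  FOLLOW(S)={$,a}  FOLLOW(A)={$,a}

FOLLOW(S) = ["$", "a"]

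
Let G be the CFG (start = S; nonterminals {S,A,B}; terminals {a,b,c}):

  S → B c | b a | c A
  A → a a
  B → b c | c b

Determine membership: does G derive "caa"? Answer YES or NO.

CNF form of G:
  S -> B T2 | T1 T0 | T2 A
  A -> T0 T0
  B -> T1 T2 | T2 T1
  T0 -> a
  T1 -> b
  T2 -> c

CYK fill:
  T[0,0] 'c' = {T2}  orig:{}
  T[1,1] 'a' = {T0}  orig:{}
  T[2,2] 'a' = {T0}  orig:{}
  T[0,1] 'ca' = ∅
  T[1,2] 'aa' = {A}
  T[0,2] 'caa' = {S}

S ∈ T[0,2] ⇒ YES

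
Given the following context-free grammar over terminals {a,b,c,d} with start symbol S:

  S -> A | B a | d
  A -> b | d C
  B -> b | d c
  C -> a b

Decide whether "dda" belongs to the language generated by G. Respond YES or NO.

Convert to CNF:
  S -> B T2 | T0 C | b | d
  A -> T0 C | b
  B -> T0 T1 | b
  C -> T2 T3
  T0 -> d
  T1 -> c
  T2 -> a
  T3 -> b

CYK table (by increasing span):
  T[0,0] 'd' = {S,T0}  orig:{S}
  T[1,1] 'd' = {S,T0}  orig:{S}
  T[2,2] 'a' = {T2}  orig:{}
  T[0,1] 'dd' = ∅
  T[1,2] 'da' = ∅
  T[0,2] 'dda' = ∅

S ∉ T[0,2] ⇒ NO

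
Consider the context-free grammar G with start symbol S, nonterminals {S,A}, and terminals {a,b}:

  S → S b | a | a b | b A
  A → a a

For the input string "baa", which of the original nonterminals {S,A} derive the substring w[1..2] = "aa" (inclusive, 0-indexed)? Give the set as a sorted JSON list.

CNF form of G:
  S -> S T1 | T0 T1 | T1 A | a
  A -> T0 T0
  T0 -> a
  T1 -> b

Fill CYK table bottom-up — only the sub-triangle for w[1..2]:
  [1..1]={S,T0}  "a"  orig:{S}
  [2..2]={S,T0}  "a"  orig:{S}
  [1..2]={A}  "aa"

Original NTs in T[1,2] deriving "aa": ["A"]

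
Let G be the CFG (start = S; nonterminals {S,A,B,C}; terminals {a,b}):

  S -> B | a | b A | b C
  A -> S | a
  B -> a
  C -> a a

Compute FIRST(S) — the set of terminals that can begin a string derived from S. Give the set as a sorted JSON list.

Compute FIRST by fixpoint:
[1]
  A via A→a: +{a}
  B via B→a: +{a}
  C via C→a a: +{a}
  S via S→B: +{a}
  S via S→b A: +{b}
  FIRST[S]={a,b}  FIRST[A]={a}  FIRST[B]={a}  FIRST[C]={a}
[2]
  A via A→S: +{b}
  FIRST[S]={a,b}  FIRST[A]={a,b}  FIRST[B]={a}  FIRST[C]={a}
[3] (no change)
  FIRST[S]={a,b}  FIRST[A]={a,b}  FIRST[B]={a}  FIRST[C]={a}

FIRST(S) = ["a", "b"]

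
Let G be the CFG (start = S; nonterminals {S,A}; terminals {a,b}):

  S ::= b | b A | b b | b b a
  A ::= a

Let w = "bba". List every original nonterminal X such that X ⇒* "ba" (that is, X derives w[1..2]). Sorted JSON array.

CNF form of G:
  S -> T0 A | T0 T0 | T0 X2 | b
  A -> a
  T0 -> b
  T1 -> a
  X2 -> T0 T1

Fill CYK table bottom-up — only the sub-triangle for w[1..2]:
  cell(1,1) b: {S,T0}  orig:{S}
  cell(2,2) a: {A,T1}  orig:{A}
  cell(1,2) ba: {S,X2}  orig:{S}

Original NTs in T[1,2] deriving "ba": ["S"]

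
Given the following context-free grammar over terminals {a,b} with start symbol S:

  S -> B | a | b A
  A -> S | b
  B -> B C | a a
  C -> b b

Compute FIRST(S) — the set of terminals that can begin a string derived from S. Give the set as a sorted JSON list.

FIRST iteration:
[1]
  A via A→b: +{b}
  B via B→a a: +{a}
  C via C→b b: +{b}
  S via S→B: +{a}
  S via S→b A: +{b}
  FIRST[S]={a,b}  FIRST[A]={b}  FIRST[B]={a}  FIRST[C]={b}
[2]
  A via A→S: +{a}
  FIRST[S]={a,b}  FIRST[A]={a,b}  FIRST[B]={a}  FIRST[C]={b}
[3] — fixpoint
  FIRST[S]={a,b}  FIRST[A]={a,b}  FIRST[B]={a}  FIRST[C]={b}

FIRST(S) = ["a", "b"]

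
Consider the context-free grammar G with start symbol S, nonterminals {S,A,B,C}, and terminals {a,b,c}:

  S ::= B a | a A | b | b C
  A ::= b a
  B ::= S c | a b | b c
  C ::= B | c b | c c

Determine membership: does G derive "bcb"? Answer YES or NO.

Convert to CNF:
  S -> B T1 | T0 C | T1 A | b
  A -> T0 T1
  B -> S T2 | T0 T2 | T1 T0
  C -> S T2 | T0 T2 | T1 T0 | T2 T0 | T2 T2
  T0 -> b
  T1 -> a
  T2 -> c

CYK fill:
  [0..0]={S,T0}  "b"  orig:{S}
  [1..1]={T2}  "c"  orig:{}
  [2..2]={S,T0}  "b"  orig:{S}
  [0..1]={B,C}  "bc"
  [1..2]={C}  "cb"
  [0..2]={S}  "bcb"

S ∈ T[0,2] ⇒ YES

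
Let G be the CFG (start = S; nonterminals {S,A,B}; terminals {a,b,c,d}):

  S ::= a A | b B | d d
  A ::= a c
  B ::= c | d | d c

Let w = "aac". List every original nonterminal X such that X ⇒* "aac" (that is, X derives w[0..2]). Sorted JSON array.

CNF form of G:
  S -> T0 A | T2 T2 | T3 B
  A -> T0 T1
  B -> T2 T1 | c | d
  T0 -> a
  T1 -> c
  T2 -> d
  T3 -> b

Fill CYK table bottom-up, restricted to cells inside w[0..2]:
  cell(0,0) a: {T0}  orig:{}
  cell(1,1) a: {T0}  orig:{}
  cell(2,2) c: {B,T1}  orig:{B}
  cell(0,1) aa: ∅
  cell(1,2) ac: {A}
  cell(0,2) aac: {S}

Original NTs in T[0,2] deriving "aac": ["S"]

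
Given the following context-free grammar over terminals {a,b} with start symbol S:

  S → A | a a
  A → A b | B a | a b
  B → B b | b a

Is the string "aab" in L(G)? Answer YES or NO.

Convert to CNF:
  S -> A T0 | B T1 | T1 T0 | T1 T1
  A -> A T0 | B T1 | T1 T0
  B -> B T0 | T0 T1
  T0 -> b
  T1 -> a

CYK table (by increasing span):
  [0..0]={T1}  "a"  orig:{}
  [1..1]={T1}  "a"  orig:{}
  [2..2]={T0}  "b"  orig:{}
  [0..1]={S}  "aa"
  [1..2]={A,S}  "ab"
  [0..2]=∅  "aab"

S ∉ T[0,2] ⇒ NO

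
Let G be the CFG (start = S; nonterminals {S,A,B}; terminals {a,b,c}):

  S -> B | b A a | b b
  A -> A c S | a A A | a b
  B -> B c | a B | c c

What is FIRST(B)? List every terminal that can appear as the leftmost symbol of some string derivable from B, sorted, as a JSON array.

FIRST iteration:
pass 1:
  A via A→a A A: +{a}
  B via B→a B: +{a}
  B via B→c c: +{c}
  S via S→B: +{a,c}
  S via S→b A a: +{b}
  FIRST[S]={a,b,c}  FIRST[A]={a}  FIRST[B]={a,c}
pass 2: (no change)
  FIRST[S]={a,b,c}  FIRST[A]={a}  FIRST[B]={a,c}

FIRST(B) = ["a", "c"]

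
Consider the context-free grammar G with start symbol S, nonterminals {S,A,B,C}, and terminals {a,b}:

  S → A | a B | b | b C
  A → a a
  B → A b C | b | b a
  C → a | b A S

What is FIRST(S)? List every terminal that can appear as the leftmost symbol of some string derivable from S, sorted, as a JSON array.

Compute FIRST by fixpoint:
pass 1:
  A via A→a a: +{a}
  B via B→A b C: +{a}
  B via B→b: +{b}
  C via C→a: +{a}
  C via C→b A S: +{b}
  S via S→A: +{a}
  S via S→b: +{b}
  S: {a,b}  A: {a}  B: {a,b}  C: {a,b}
pass 2: done
  S: {a,b}  A: {a}  B: {a,b}  C: {a,b}

FIRST(S) = ["a", "b"]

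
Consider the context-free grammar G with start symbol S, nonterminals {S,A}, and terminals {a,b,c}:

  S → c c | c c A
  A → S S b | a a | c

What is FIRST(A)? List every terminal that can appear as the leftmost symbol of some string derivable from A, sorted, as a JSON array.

Compute FIRST by fixpoint:
pass 1:
  A via A→a a: +{a}
  A via A→c: +{c}
  S via S→c c: +{c}
  S: {c}  A: {a,c}
pass 2: done
  S: {c}  A: {a,c}

FIRST(A) = ["a", "c"]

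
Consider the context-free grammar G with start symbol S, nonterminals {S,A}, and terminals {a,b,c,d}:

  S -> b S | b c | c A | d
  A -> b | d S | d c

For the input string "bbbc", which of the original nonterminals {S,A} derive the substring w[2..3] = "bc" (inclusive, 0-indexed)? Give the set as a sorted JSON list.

Convert to CNF:
  S -> T1 A | T2 S | T2 T1 | d
  A -> T0 S | T0 T1 | b
  T0 -> d
  T1 -> c
  T2 -> b

CYK fill — only the sub-triangle for w[2..3]:
  cell(2,2) b: {A,T2}  orig:{A}
  cell(3,3) c: {T1}  orig:{}
  cell(2,3) bc: {S}

Original NTs in T[2,3] deriving "bc": ["S"]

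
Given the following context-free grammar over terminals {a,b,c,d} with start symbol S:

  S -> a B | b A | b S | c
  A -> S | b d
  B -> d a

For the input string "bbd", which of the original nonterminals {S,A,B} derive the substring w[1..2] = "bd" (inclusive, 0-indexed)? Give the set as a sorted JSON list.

CNF form of G:
  S -> T0 B | T1 A | T1 S | c
  A -> T0 B | T1 A | T1 S | T1 T2 | c
  B -> T2 T0
  T0 -> a
  T1 -> b
  T2 -> d

CYK table (by increasing span) (cells [i..j] with 1 ≤ i ≤ j ≤ 2 only):
  T[1,1] 'b' = {T1}  orig:{}
  T[2,2] 'd' = {T2}  orig:{}
  T[1,2] 'bd' = {A}

Original NTs in T[1,2] deriving "bd": ["A"]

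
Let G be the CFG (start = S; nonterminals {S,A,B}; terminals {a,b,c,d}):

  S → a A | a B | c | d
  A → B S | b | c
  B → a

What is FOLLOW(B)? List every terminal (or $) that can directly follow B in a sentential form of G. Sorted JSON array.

FIRST iteration:
iter 1:
  A via A→b: +{b}
  A via A→c: +{c}
  B via B→a: +{a}
  S via S→a A: +{a}
  S via S→c: +{c}
  S via S→d: +{d}
  S: {a,c,d}  A: {b,c}  B: {a}
iter 2:
  A via A→B S: +{a}
  S: {a,c,d}  A: {a,b,c}  B: {a}
iter 3: (stable)
  S: {a,c,d}  A: {a,b,c}  B: {a}

Compute FOLLOW by fixpoint:
seed FOLLOW(S) with $
pass 1:
  A→B S: FOLLOW(B) ⊇ FIRST(S) = {a,c,d}; new: +{a,c,d}
  S→a A: FOLLOW(A) ⊇ FOLLOW(S) ⊇ {$}; new: +{$}
  S→a B: FOLLOW(B) ⊇ FOLLOW(S) ⊇ {$}; new: +{$}
  S: {$}  A: {$}  B: {$,a,c,d}
pass 2: done
  S: {$}  A: {$}  B: {$,a,c,d}

FOLLOW(B) = ["$", "a", "c", "d"]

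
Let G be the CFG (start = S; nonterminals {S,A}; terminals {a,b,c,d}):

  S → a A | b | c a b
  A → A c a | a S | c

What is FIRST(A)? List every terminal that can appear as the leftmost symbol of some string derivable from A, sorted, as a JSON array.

FIRST iteration:
iter 1:
  A via A→a S: +{a}
  A via A→c: +{c}
  S via S→a A: +{a}
  S via S→b: +{b}
  S via S→c a b: +{c}
  S: {a,b,c}  A: {a,c}
iter 2: (no change)
  S: {a,b,c}  A: {a,c}

FIRST(A) = ["a", "c"]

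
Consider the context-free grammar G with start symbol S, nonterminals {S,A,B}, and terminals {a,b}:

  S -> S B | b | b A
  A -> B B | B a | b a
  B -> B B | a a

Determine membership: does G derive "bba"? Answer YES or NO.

CNF form of G:
  S -> S B | T1 A | b
  A -> B B | B T0 | T1 T0
  B -> B B | T0 T0
  T0 -> a
  T1 -> b

Fill CYK table bottom-up:
  [0..0]={S,T1}  "b"  orig:{S}
  [1..1]={S,T1}  "b"  orig:{S}
  [2..2]={T0}  "a"  orig:{}
  [0..1]=∅  "bb"
  [1..2]={A}  "ba"
  [0..2]={S}  "bba"

S ∈ T[0,2] ⇒ YES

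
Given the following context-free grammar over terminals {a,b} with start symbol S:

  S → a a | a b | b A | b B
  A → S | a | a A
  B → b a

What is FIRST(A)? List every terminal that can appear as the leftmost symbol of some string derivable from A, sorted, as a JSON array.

Compute FIRST by fixpoint:
round 1:
  A via A→a: +{a}
  B via B→b a: +{b}
  S via S→a a: +{a}
  S via S→b A: +{b}
  S: {a,b}  A: {a}  B: {b}
round 2:
  A via A→S: +{b}
  S: {a,b}  A: {a,b}  B: {b}
round 3: (stable)
  S: {a,b}  A: {a,b}  B: {b}

FIRST(A) = ["a", "b"]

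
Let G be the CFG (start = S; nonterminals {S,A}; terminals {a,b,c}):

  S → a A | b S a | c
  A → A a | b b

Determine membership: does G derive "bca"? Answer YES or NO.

CNF form of G:
  S -> T0 A | T1 X2 | c
  A -> A T0 | T1 T1
  T0 -> a
  T1 -> b
  X2 -> S T0

CYK fill:
  [0..0]={T1}  "b"  orig:{}
  [1..1]={S}  "c"
  [2..2]={T0}  "a"  orig:{}
  [0..1]=∅  "bc"
  [1..2]={X2}  "ca"  orig:{}
  [0..2]={S}  "bca"

S ∈ T[0,2] ⇒ YES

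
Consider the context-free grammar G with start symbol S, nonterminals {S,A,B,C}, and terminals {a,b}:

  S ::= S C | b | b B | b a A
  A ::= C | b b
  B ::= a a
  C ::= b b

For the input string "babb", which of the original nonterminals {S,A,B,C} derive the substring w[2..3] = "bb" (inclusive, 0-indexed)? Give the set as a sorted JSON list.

Convert to CNF:
  S -> S C | T0 B | T0 X2 | b
  A -> T0 T0
  B -> T1 T1
  C -> T0 T0
  T0 -> b
  T1 -> a
  X2 -> T1 A

CYK table (by increasing span), restricted to cells inside w[2..3]:
  [2..2]={S,T0}  "b"  orig:{S}
  [3..3]={S,T0}  "b"  orig:{S}
  [2..3]={A,C}  "bb"

Original NTs in T[2,3] deriving "bb": ["A", "C"]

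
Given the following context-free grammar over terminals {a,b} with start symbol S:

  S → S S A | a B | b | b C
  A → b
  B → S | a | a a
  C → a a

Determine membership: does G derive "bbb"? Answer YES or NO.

Convert to CNF:
  S -> S X3 | T0 B | T1 C | b
  A -> b
  B -> S X2 | T0 B | T0 T0 | T1 C | a | b
  C -> T0 T0
  T0 -> a
  T1 -> b
  X2 -> S A
  X3 -> S A

Fill CYK table bottom-up:
  T[0,0] 'b' = {A,B,S,T1}  orig:{A,B,S}
  T[1,1] 'b' = {A,B,S,T1}  orig:{A,B,S}
  T[2,2] 'b' = {A,B,S,T1}  orig:{A,B,S}
  T[0,1] 'bb' = {X2,X3}  orig:{}
  T[1,2] 'bb' = {X2,X3}  orig:{}
  T[0,2] 'bbb' = {B,S}

S ∈ T[0,2] ⇒ YES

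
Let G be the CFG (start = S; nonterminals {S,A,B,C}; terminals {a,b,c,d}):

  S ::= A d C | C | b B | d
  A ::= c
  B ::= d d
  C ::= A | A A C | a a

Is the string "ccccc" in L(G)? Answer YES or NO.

CNF form of G:
  S -> A X4 | A X5 | T1 T1 | T2 B | c | d
  A -> c
  B -> T0 T0
  C -> A X3 | T1 T1 | c
  T0 -> d
  T1 -> a
  T2 -> b
  X3 -> A C
  X4 -> A C
  X5 -> T0 C

CYK table (by increasing span):
  cell(0,0) c: {A,C,S}
  cell(1,1) c: {A,C,S}
  cell(2,2) c: {A,C,S}
  cell(3,3) c: {A,C,S}
  cell(4,4) c: {A,C,S}
  cell(0,1) cc: {X3,X4}  orig:{}
  cell(1,2) cc: {X3,X4}  orig:{}
  cell(2,3) cc: {X3,X4}  orig:{}
  cell(3,4) cc: {X3,X4}  orig:{}
  cell(0,2) ccc: {C,S}
  cell(1,3) ccc: {C,S}
  cell(2,4) ccc: {C,S}
  cell(0,3) cccc: {X3,X4}  orig:{}
  cell(1,4) cccc: {X3,X4}  orig:{}
  cell(0,4) ccccc: {C,S}

S ∈ T[0,4] ⇒ YES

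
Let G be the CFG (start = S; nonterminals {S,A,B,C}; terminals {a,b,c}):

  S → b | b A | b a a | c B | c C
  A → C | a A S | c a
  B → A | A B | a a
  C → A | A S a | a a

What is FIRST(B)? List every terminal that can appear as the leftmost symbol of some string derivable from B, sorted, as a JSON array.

FIRST iteration:
pass 1:
  A via A→a A S: +{a}
  A via A→c a: +{c}
  B via B→A: +{a,c}
  C via C→A: +{a,c}
  S via S→b: +{b}
  S via S→c B: +{c}
  FIRST[S]={b,c}  FIRST[A]={a,c}  FIRST[B]={a,c}  FIRST[C]={a,c}
pass 2: (stable)
  FIRST[S]={b,c}  FIRST[A]={a,c}  FIRST[B]={a,c}  FIRST[C]={a,c}

FIRST(B) = ["a", "c"]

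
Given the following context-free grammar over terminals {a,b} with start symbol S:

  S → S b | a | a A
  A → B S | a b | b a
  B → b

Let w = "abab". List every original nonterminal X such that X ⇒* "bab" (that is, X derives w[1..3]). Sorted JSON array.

Convert to CNF:
  S -> S T1 | T0 A | a
  A -> B S | T0 T1 | T1 T0
  B -> b
  T0 -> a
  T1 -> b

CYK fill, restricted to cells inside w[1..3]:
  [1..1]={B,T1}  "b"  orig:{B}
  [2..2]={S,T0}  "a"  orig:{S}
  [3..3]={B,T1}  "b"  orig:{B}
  [1..2]={A}  "ba"
  [2..3]={A,S}  "ab"
  [1..3]={A}  "bab"

Original NTs in T[1,3] deriving "bab": ["A"]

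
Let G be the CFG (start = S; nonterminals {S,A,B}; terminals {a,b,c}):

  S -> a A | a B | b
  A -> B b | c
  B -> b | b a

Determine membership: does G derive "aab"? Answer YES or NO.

CNF form of G:
  S -> T1 A | T1 B | b
  A -> B T0 | c
  B -> T0 T1 | b
  T0 -> b
  T1 -> a

CYK table (by increasing span):
  T[0,0] 'a' = {T1}  orig:{}
  T[1,1] 'a' = {T1}  orig:{}
  T[2,2] 'b' = {B,S,T0}  orig:{B,S}
  T[0,1] 'aa' = ∅
  T[1,2] 'ab' = {S}
  T[0,2] 'aab' = ∅

S ∉ T[0,2] ⇒ NO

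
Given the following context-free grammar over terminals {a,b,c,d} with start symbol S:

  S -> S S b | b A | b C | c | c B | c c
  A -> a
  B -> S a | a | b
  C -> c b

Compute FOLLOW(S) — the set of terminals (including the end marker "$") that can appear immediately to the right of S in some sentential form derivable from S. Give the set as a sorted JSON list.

Compute FIRST by fixpoint:
iter 1:
  A via A→a: +{a}
  B via B→a: +{a}
  B via B→b: +{b}
  C via C→c b: +{c}
  S via S→b A: +{b}
  S via S→c: +{c}
  FIRST[S]={b,c}  FIRST[A]={a}  FIRST[B]={a,b}  FIRST[C]={c}
iter 2:
  B via B→S a: +{c}
  FIRST[S]={b,c}  FIRST[A]={a}  FIRST[B]={a,b,c}  FIRST[C]={c}
iter 3: (no change)
  FIRST[S]={b,c}  FIRST[A]={a}  FIRST[B]={a,b,c}  FIRST[C]={c}

FOLLOW iteration:
seed FOLLOW(S) with $
pass 1:
  B→S a: FOLLOW(S) ⊇ FIRST(a) = {a}; new: +{a}
  S→S S b: FOLLOW(S) ⊇ FIRST(S) = {b,c}; new: +{b,c}
  S→b A: FOLLOW(A) ⊇ FOLLOW(S) ⊇ {$,a,b,c}; new: +{$,a,b,c}
  S→b C: FOLLOW(C) ⊇ FOLLOW(S) ⊇ {$,a,b,c}; new: +{$,a,b,c}
  S→c B: FOLLOW(B) ⊇ FOLLOW(S) ⊇ {$,a,b,c}; new: +{$,a,b,c}
  S: {$,a,b,c}  A: {$,a,b,c}  B: {$,a,b,c}  C: {$,a,b,c}
pass 2: (stable)
  S: {$,a,b,c}  A: {$,a,b,c}  B: {$,a,b,c}  C: {$,a,b,c}

FOLLOW(S) = ["$", "a", "b", "c"]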